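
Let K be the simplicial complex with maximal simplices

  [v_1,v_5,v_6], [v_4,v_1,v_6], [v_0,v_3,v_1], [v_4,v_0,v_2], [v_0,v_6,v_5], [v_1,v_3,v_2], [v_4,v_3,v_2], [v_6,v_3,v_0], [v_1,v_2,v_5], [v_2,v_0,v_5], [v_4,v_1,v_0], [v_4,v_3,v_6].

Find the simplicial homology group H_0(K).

Order the vertices as v_0 < v_1 < v_2 < v_3 < v_4 < v_5 < v_6. Listing each simplex with vertices in this order, K has dimension 2 with simplices:

  0-simplices (7): [v_0], [v_1], [v_2], [v_3], [v_4], [v_5], [v_6]
  1-simplices (18): (18 of them)
  2-simplices (12): (12 of them)

giving chain groups C_0 ≅ Z^7, C_1 ≅ Z^18, C_2 ≅ Z^12.

∂_1: C_1 → C_0 sends each edge [p,q] (with p < q) to q − p. For instance
  ∂[v_3,v_4] = [v_4] − [v_3].
This gives a 7×18 integer matrix of rank 6; reducing to Smith normal form yields diagonal entries (1,1,1,1,1,1).

The boundary map ∂_2: C_2 → C_1 sends each 2-simplex [p,q,r] to [q,r] − [p,r] + [p,q]. For instance
  ∂[v_0,v_3,v_6] = [v_3,v_6] − [v_0,v_6] + [v_0,v_3],
  ∂[v_0,v_2,v_4] = [v_2,v_4] − [v_0,v_4] + [v_0,v_2].
As a 18×12 matrix over Z this has rank 12, with invariant factors (1,1,1,1,1,1,1,1,1,1,1,2).

Reading off H_k = ker ∂_k / im ∂_{k+1}:

  H_0: rank C_0 − rank ∂_1 = 7 − 6 = 1, and the invariant factors of ∂_1 are all 1, so H_0 ≅ Z.

H_0 = Z.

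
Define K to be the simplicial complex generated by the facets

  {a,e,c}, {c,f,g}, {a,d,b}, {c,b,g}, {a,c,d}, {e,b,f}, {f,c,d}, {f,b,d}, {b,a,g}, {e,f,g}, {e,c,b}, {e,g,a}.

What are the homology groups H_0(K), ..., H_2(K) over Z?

H_0 = Z,  H_1 = Z/2,  H_2 = 0.

Fix the vertex order a < b < c < d < e < f < g and write every simplex with vertices in increasing order. Then dim K = 2 and the simplices of K are:

  0-simplices (7): a, b, c, d, e, f, g
  1-simplices (18): ab, ac, ad, ae, ag, bc, bd, be, bf, bg, cd, ce, cf, cg, df, ef, eg, fg
  2-simplices (12): abd, abg, acd, ace, aeg, bce, bcg, bdf, bef, cdf, cfg, efg

so the chain groups are C_0 ≅ Z^7, C_1 ≅ Z^18, C_2 ≅ Z^12.

∂_1: C_1 → C_0 sends each edge [p,q] (with p < q) to q − p.
The resulting 7×18 matrix has rank 6, and its Smith normal form has invariant factors (1,1,1,1,1,1).

∂_2: C_2 → C_1 maps a triangle to the signed sum of its edges. For instance
  ∂cdf = df − cf + cd,
  ∂bef = ef − bf + be.
The 18×12 boundary matrix has rank 12 and Smith normal form diag(1,1,1,1,1,1,1,1,1,1,1,2).

Computing H_k = (kernel of ∂_k) / (image of ∂_{k+1}):

  H_0: rank C_0 − rank ∂_1 = 7 − 6 = 1, and the invariant factors of ∂_1 are all 1, so H_0 = Z.
  H_1: rank ker ∂_1 − rank ∂_2 = (18 − 6) − 12 = 0, and ∂_2 has invariant factor 2 > 1, so H_1 = Z/2.
  H_2: rank ker ∂_2 − rank ∂_3 = (12 − 12) − 0 = 0, and there is no ∂_3, so H_2 = 0.

As a check, the Euler characteristic is 7 − 18 + 12 = 1, which agrees with 1 − 0 + 0 = 1.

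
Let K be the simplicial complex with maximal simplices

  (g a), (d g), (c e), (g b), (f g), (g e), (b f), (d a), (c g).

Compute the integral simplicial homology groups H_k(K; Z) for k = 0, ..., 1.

Order the vertices as a < b < c < d < e < f < g. Listing each simplex with vertices in this order, K has dimension 1 with simplices:

  0-simplices (7): a, b, c, d, e, f, g
  1-simplices (9): ad, ag, bf, bg, ce, cg, dg, eg, fg

giving chain groups C_0 ≅ Z^7, C_1 ≅ Z^9.

Boundary ∂_1: C_1 → C_0 sends each edge [p,q] (with p < q) to q − p. For instance
  ∂fg = g − f.
The resulting 7×9 matrix has rank 6, and its Smith normal form has invariant factors (1,1,1,1,1,1).

Now H_k = ker ∂_k / im ∂_{k+1}, so:

  H_0: rank C_0 − rank ∂_1 = 7 − 6 = 1, and the invariant factors of ∂_1 are all 1, so H_0 = Z.
  H_1: rank ker ∂_1 − rank ∂_2 = (9 − 6) − 0 = 3, and there is no ∂_2, so H_1 = Z^3.

H_0 = Z,  H_1 = Z^3.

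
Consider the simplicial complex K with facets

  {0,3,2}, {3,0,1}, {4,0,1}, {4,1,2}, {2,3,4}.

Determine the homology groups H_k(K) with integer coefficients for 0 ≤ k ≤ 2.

H_0 ≅ Z,  H_1 ≅ Z,  H_2 = 0.

Order the vertices as 0 < 1 < 2 < 3 < 4. Listing each simplex with vertices in this order, K has dimension 2 with simplices:

  0-simplices (5): [0], [1], [2], [3], [4]
  1-simplices (10): [0,1], [0,2], [0,3], [0,4], [1,2], [1,3], [1,4], [2,3], [2,4], [3,4]
  2-simplices (5): [0,1,3], [0,1,4], [0,2,3], [1,2,4], [2,3,4]

so the chain groups are C_0 ≅ Z^5, C_1 ≅ Z^10, C_2 ≅ Z^5.

∂_1: C_1 → C_0 is given by ∂[p,q] = [q] − [p].
The resulting 5×10 matrix has rank 4, and its Smith normal form has invariant factors (1,1,1,1).

∂_2: C_2 → C_1 acts by ∂[p,q,r] = [q,r] − [p,r] + [p,q]. For instance
  ∂[0,1,3] = [1,3] − [0,3] + [0,1],
  ∂[2,3,4] = [3,4] − [2,4] + [2,3].
As a 10×5 matrix over Z this has rank 5, with invariant factors (1,1,1,1,1).

Reading off H_k = ker ∂_k / im ∂_{k+1}:

  H_0: rank C_0 − rank ∂_1 = 5 − 4 = 1, and the invariant factors of ∂_1 are all 1, so H_0 = Z.
  H_1: rank ker ∂_1 − rank ∂_2 = (10 − 4) − 5 = 1, and the invariant factors of ∂_2 are all 1, so H_1 = Z.
  H_2: rank ker ∂_2 − rank ∂_3 = (5 − 5) − 0 = 0, and there is no ∂_3, so H_2 = 0.

As a check, the Euler characteristic is 5 − 10 + 5 = 0, which agrees with 1 − 1 + 0 = 0.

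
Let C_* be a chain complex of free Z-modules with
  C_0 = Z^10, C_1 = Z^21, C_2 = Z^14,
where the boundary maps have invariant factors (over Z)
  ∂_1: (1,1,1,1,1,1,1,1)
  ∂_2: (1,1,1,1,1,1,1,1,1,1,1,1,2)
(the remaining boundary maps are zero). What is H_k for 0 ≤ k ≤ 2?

H_0: b_0 = 10 − 0 − 8 = 2; torsion from ∂_1 factors > 1: none. So H_0 = Z^2.
H_1: b_1 = 21 − 8 − 13 = 0; torsion from ∂_2 factors > 1: [2]. So H_1 = Z/2.
H_2: b_2 = 14 − 13 − 0 = 1; torsion from ∂_3 factors > 1: none. So H_2 = Z.

H_0 = Z^2,  H_1 = Z/2,  H_2 = Z.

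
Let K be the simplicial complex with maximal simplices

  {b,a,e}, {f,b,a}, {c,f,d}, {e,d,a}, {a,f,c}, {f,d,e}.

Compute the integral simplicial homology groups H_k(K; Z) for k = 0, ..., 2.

H_0 = Z,  H_1 = Z,  H_2 = 0.

Fix the vertex order a < b < c < d < e < f and write every simplex with vertices in increasing order. Then dim K = 2 and the simplices of K are:

  0-simplices (6): a, b, c, d, e, f
  1-simplices (12): ab, ac, ad, ae, af, be, bf, cd, cf, de, df, ef
  2-simplices (6): abe, abf, acf, ade, cdf, def

giving chain groups C_0 ≅ Z^6, C_1 ≅ Z^12, C_2 ≅ Z^6.

Boundary ∂_1: C_1 → C_0 maps an edge to its endpoints' difference, ∂[p,q] = q − p.
The 6×12 boundary matrix has rank 5 and Smith normal form diag(1,1,1,1,1).

The boundary map ∂_2: C_2 → C_1 acts by ∂[p,q,r] = [q,r] − [p,r] + [p,q]. For instance
  ∂abe = be − ae + ab,
  ∂acf = cf − af + ac.
The resulting 12×6 matrix has rank 6, and its Smith normal form has invariant factors (1,1,1,1,1,1).

Reading off H_k = ker ∂_k / im ∂_{k+1}:

  H_0: rank C_0 − rank ∂_1 = 6 − 5 = 1, and the invariant factors of ∂_1 are all 1, so H_0 ≅ Z.
  H_1: rank ker ∂_1 − rank ∂_2 = (12 − 5) − 6 = 1, and the invariant factors of ∂_2 are all 1, so H_1 ≅ Z.
  H_2: rank ker ∂_2 − rank ∂_3 = (6 − 6) − 0 = 0, and there is no ∂_3, so H_2 ≅ 0.

(K is a triangulation of the cylinder S^1 x I.)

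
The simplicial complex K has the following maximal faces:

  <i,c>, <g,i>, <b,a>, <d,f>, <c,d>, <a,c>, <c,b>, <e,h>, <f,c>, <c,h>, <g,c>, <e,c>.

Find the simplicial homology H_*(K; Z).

H_0 ≅ Z,  H_1 ≅ Z^4.

K has 9 vertices, 12 edges.
rank ∂_0 = 0, rank ∂_1 = 8 ⇒ b_0 = 9 − 0 − 8 = 1; all invariant factors of ∂_1 are 1 so no torsion. So H_0 ≅ Z.
rank ∂_1 = 8, rank ∂_2 = 0 ⇒ b_1 = 12 − 8 − 0 = 4. So H_1 ≅ Z^4.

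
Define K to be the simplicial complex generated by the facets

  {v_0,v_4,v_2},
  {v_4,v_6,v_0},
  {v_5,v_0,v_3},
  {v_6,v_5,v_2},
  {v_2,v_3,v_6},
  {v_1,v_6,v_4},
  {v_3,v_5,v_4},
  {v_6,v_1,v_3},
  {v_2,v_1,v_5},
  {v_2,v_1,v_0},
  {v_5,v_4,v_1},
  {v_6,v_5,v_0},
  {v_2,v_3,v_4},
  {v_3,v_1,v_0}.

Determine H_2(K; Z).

Take the total order v_0 < v_1 < v_2 < v_3 < v_4 < v_5 < v_6 on the vertex set. Then K (dimension 2) consists of the simplices:

  0-simplices (7): [v_0], [v_1], [v_2], [v_3], [v_4], [v_5], [v_6]
  1-simplices (21): (21 of them)
  2-simplices (14): (14 of them)

giving chain groups C_0 ≅ Z^7, C_1 ≅ Z^21, C_2 ≅ Z^14.

The boundary map ∂_1: C_1 → C_0 maps an edge to its endpoints' difference, ∂[p,q] = q − p.
As a 7×21 matrix over Z this has rank 6, with invariant factors (1,1,1,1,1,1).

The boundary map ∂_2: C_2 → C_1 sends each 2-simplex [p,q,r] to [q,r] − [p,r] + [p,q]. For instance
  ∂[v_1,v_4,v_6] = [v_4,v_6] − [v_1,v_6] + [v_1,v_4],
  ∂[v_2,v_5,v_6] = [v_5,v_6] − [v_2,v_6] + [v_2,v_5].
The resulting 21×14 matrix has rank 13, and its Smith normal form has invariant factors (1,1,1,1,1,1,1,1,1,1,1,1,1).

Computing H_k = (kernel of ∂_k) / (image of ∂_{k+1}):

  H_2: rank ker ∂_2 − rank ∂_3 = (14 − 13) − 0 = 1, and there is no ∂_3, so H_2 = Z.

(K is a triangulation of the torus T^2.)

H_2 = Z.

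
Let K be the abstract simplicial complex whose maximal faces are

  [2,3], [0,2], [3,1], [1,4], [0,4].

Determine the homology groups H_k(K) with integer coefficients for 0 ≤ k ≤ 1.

H_0 ≅ Z,  H_1 ≅ Z.

K has 5 vertices, 5 edges.
rank ∂_0 = 0, rank ∂_1 = 4 ⇒ b_0 = 5 − 0 − 4 = 1; all invariant factors of ∂_1 are 1 so no torsion. So H_0 ≅ Z.
rank ∂_1 = 4, rank ∂_2 = 0 ⇒ b_1 = 5 − 4 − 0 = 1. So H_1 ≅ Z.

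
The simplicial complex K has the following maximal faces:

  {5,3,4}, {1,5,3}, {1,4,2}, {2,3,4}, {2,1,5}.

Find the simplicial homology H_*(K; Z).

H_0 ≅ Z,  H_1 ≅ Z,  H_2 = 0.

Fix the vertex order 1 < 2 < 3 < 4 < 5 and write every simplex with vertices in increasing order. Then dim K = 2 and the simplices of K are:

  0-simplices (5): [1], [2], [3], [4], [5]
  1-simplices (10): [1,2], [1,3], [1,4], [1,5], [2,3], [2,4], [2,5], [3,4], [3,5], [4,5]
  2-simplices (5): [1,2,4], [1,2,5], [1,3,5], [2,3,4], [3,4,5]

so the chain groups are C_0 ≅ Z^5, C_1 ≅ Z^10, C_2 ≅ Z^5.

The boundary map ∂_1: C_1 → C_0 is given by ∂[p,q] = [q] − [p]. For instance
  ∂[1,3] = [3] − [1].
This gives a 5×10 integer matrix of rank 4; reducing to Smith normal form yields diagonal entries (1,1,1,1).

∂_2: C_2 → C_1 maps a triangle to the signed sum of its edges. For instance
  ∂[1,2,5] = [2,5] − [1,5] + [1,2],
  ∂[1,2,4] = [2,4] − [1,4] + [1,2].
The resulting 10×5 matrix has rank 5, and its Smith normal form has invariant factors (1,1,1,1,1).

From H_k ≅ ker(∂_k) / im(∂_{k+1}) we obtain:

  H_0: rank C_0 − rank ∂_1 = 5 − 4 = 1, and the invariant factors of ∂_1 are all 1, so H_0 = Z.
  H_1: rank ker ∂_1 − rank ∂_2 = (10 − 4) − 5 = 1, and the invariant factors of ∂_2 are all 1, so H_1 = Z.
  H_2: rank ker ∂_2 − rank ∂_3 = (5 − 5) − 0 = 0, and there is no ∂_3, so H_2 = 0.

As a check, the Euler characteristic is 5 − 10 + 5 = 0, which agrees with 1 − 1 + 0 = 0.
(K is a triangulation of the Möbius band.)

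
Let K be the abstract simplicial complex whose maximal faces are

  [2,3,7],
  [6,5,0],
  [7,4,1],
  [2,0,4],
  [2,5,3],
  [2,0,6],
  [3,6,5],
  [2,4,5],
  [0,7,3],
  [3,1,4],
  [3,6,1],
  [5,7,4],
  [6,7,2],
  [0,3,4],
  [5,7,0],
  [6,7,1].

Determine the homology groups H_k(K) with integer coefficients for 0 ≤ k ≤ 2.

Fix the vertex order 0 < 1 < 2 < 3 < 4 < 5 < 6 < 7 and write every simplex with vertices in increasing order. Then dim K = 2 and the simplices of K are:

  0-simplices (8): [0], [1], [2], [3], [4], [5], [6], [7]
  1-simplices (24): (24 of them)
  2-simplices (16): [0,2,4], [0,2,6], [0,3,4], [0,3,7], [0,5,6], [0,5,7], [1,3,4], [1,3,6], [1,4,7], [1,6,7], [2,3,5], [2,3,7], [2,4,5], [2,6,7], [3,5,6], [4,5,7]

so the chain groups are C_0 ≅ Z^8, C_1 ≅ Z^24, C_2 ≅ Z^16.

Boundary ∂_1: C_1 → C_0 maps an edge to its endpoints' difference, ∂[p,q] = q − p. For instance
  ∂[0,6] = [6] − [0].
As a 8×24 matrix over Z this has rank 7, with invariant factors (1,1,1,1,1,1,1).

∂_2: C_2 → C_1 sends each 2-simplex [p,q,r] to [q,r] − [p,r] + [p,q]. For instance
  ∂[0,2,6] = [2,6] − [0,6] + [0,2],
  ∂[0,5,6] = [5,6] − [0,6] + [0,5].
As a 24×16 matrix over Z this has rank 15, with invariant factors (1,1,1,1,1,1,1,1,1,1,1,1,1,1,1).

Now H_k = ker ∂_k / im ∂_{k+1}, so:

  H_0: rank C_0 − rank ∂_1 = 8 − 7 = 1, and the invariant factors of ∂_1 are all 1, so H_0 = Z.
  H_1: rank ker ∂_1 − rank ∂_2 = (24 − 7) − 15 = 2, and the invariant factors of ∂_2 are all 1, so H_1 = Z^2.
  H_2: rank ker ∂_2 − rank ∂_3 = (16 − 15) − 0 = 1, and there is no ∂_3, so H_2 = Z.

H_0 ≅ Z,  H_1 ≅ Z^2,  H_2 ≅ Z.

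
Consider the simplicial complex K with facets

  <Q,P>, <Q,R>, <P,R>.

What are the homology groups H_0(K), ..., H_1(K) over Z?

H_0 = Z,  H_1 = Z.

K has 3 vertices, 3 edges.
rank ∂_0 = 0, rank ∂_1 = 2 ⇒ b_0 = 3 − 0 − 2 = 1; all invariant factors of ∂_1 are 1 so no torsion. So H_0 = Z.
rank ∂_1 = 2, rank ∂_2 = 0 ⇒ b_1 = 3 − 2 − 0 = 1. So H_1 = Z.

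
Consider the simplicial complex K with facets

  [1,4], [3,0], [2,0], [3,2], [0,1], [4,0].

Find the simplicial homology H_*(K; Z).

H_0 = Z,  H_1 = Z^2.

We work with the vertex ordering 0 < 1 < 2 < 3 < 4. The simplices of K, each written with vertices in increasing order, are:

  0-simplices (5): [0], [1], [2], [3], [4]
  1-simplices (6): [0,1], [0,2], [0,3], [0,4], [1,4], [2,3]

giving chain groups C_0 ≅ Z^5, C_1 ≅ Z^6.

∂_1: C_1 → C_0 maps an edge to its endpoints' difference, ∂[p,q] = q − p. For instance
  ∂[0,4] = [4] − [0].
As a 5×6 matrix over Z this has rank 4, with invariant factors (1,1,1,1).

Computing H_k = (kernel of ∂_k) / (image of ∂_{k+1}):

  H_0: rank C_0 − rank ∂_1 = 5 − 4 = 1, and the invariant factors of ∂_1 are all 1, so H_0 = Z.
  H_1: rank ker ∂_1 − rank ∂_2 = (6 − 4) − 0 = 2, and there is no ∂_2, so H_1 = Z^2.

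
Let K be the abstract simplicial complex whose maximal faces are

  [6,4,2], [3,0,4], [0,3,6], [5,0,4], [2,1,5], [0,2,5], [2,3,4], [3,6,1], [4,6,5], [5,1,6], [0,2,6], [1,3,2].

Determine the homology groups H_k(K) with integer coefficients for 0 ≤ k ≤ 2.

H_0 = Z,  H_1 = Z/2,  H_2 = 0.

Order the vertices as 0 < 1 < 2 < 3 < 4 < 5 < 6. Listing each simplex with vertices in this order, K has dimension 2 with simplices:

  0-simplices (7): [0], [1], [2], [3], [4], [5], [6]
  1-simplices (18): [0,2], [0,3], [0,4], [0,5], [0,6], [1,2], [1,3], [1,5], [1,6], [2,3], [2,4], [2,5], [2,6], [3,4], [3,6], [4,5], [4,6], [5,6]
  2-simplices (12): [0,2,5], [0,2,6], [0,3,4], [0,3,6], [0,4,5], [1,2,3], [1,2,5], [1,3,6], [1,5,6], [2,3,4], [2,4,6], [4,5,6]

giving chain groups C_0 ≅ Z^7, C_1 ≅ Z^18, C_2 ≅ Z^12.

The boundary map ∂_1: C_1 → C_0 is given by ∂[p,q] = [q] − [p].
The resulting 7×18 matrix has rank 6, and its Smith normal form has invariant factors (1,1,1,1,1,1).

∂_2: C_2 → C_1 maps a triangle to the signed sum of its edges. For instance
  ∂[1,3,6] = [3,6] − [1,6] + [1,3],
  ∂[4,5,6] = [5,6] − [4,6] + [4,5].
The resulting 18×12 matrix has rank 12, and its Smith normal form has invariant factors (1,1,1,1,1,1,1,1,1,1,1,2).

Computing H_k = (kernel of ∂_k) / (image of ∂_{k+1}):

  H_0: rank C_0 − rank ∂_1 = 7 − 6 = 1, and the invariant factors of ∂_1 are all 1, so H_0 ≅ Z.
  H_1: rank ker ∂_1 − rank ∂_2 = (18 − 6) − 12 = 0, and ∂_2 has invariant factor 2 > 1, so H_1 ≅ Z/2.
  H_2: rank ker ∂_2 − rank ∂_3 = (12 − 12) − 0 = 0, and there is no ∂_3, so H_2 ≅ 0.

As a check, the Euler characteristic is 7 − 18 + 12 = 1, which agrees with 1 − 0 + 0 = 1.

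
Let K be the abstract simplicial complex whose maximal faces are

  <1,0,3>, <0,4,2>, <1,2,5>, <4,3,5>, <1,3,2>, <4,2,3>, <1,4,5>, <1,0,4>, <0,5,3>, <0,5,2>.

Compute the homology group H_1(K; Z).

H_1 ≅ Z/2Z.

Fix the vertex order 0 < 1 < 2 < 3 < 4 < 5 and write every simplex with vertices in increasing order. Then dim K = 2 and the simplices of K are:

  0-simplices (6): [0], [1], [2], [3], [4], [5]
  1-simplices (15): [0,1], [0,2], [0,3], [0,4], [0,5], [1,2], [1,3], [1,4], [1,5], [2,3], [2,4], [2,5], [3,4], [3,5], [4,5]
  2-simplices (10): [0,1,3], [0,1,4], [0,2,4], [0,2,5], [0,3,5], [1,2,3], [1,2,5], [1,4,5], [2,3,4], [3,4,5]

giving chain groups C_0 ≅ Z^6, C_1 ≅ Z^15, C_2 ≅ Z^10.

∂_1: C_1 → C_0 sends each edge [p,q] (with p < q) to q − p. For instance
  ∂[0,4] = [4] − [0].
The 6×15 boundary matrix has rank 5 and Smith normal form diag(1,1,1,1,1).

The boundary map ∂_2: C_2 → C_1 acts by ∂[p,q,r] = [q,r] − [p,r] + [p,q]. For instance
  ∂[0,1,4] = [1,4] − [0,4] + [0,1],
  ∂[2,3,4] = [3,4] − [2,4] + [2,3].
The resulting 15×10 matrix has rank 10, and its Smith normal form has invariant factors (1,1,1,1,1,1,1,1,1,2).

Now H_k = ker ∂_k / im ∂_{k+1}, so:

  H_1: rank ker ∂_1 − rank ∂_2 = (15 − 5) − 10 = 0, and ∂_2 has invariant factor 2 > 1, so H_1 ≅ Z/2Z.

(K is a triangulation of the real projective plane RP^2.)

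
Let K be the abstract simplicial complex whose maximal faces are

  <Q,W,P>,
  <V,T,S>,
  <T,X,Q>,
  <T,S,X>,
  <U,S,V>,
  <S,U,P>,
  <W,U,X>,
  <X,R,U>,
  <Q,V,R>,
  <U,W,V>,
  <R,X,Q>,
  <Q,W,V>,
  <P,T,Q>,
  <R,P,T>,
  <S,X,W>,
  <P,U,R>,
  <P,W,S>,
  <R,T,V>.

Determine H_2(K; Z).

H_2 = 0.

K has 9 vertices, 27 edges, 18 triangles.
rank ∂_2 = 18, rank ∂_3 = 0 ⇒ b_2 = 18 − 18 − 0 = 0. So H_2 = 0.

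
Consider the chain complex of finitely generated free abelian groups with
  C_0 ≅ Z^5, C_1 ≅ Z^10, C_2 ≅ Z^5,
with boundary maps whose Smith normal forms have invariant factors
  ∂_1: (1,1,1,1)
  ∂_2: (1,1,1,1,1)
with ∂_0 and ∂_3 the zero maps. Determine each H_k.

H_0: b_0 = 5 − 0 − 4 = 1; torsion from ∂_1 factors > 1: none. So H_0 ≅ Z.
H_1: b_1 = 10 − 4 − 5 = 1; torsion from ∂_2 factors > 1: none. So H_1 ≅ Z.
H_2: b_2 = 5 − 5 − 0 = 0; torsion from ∂_3 factors > 1: none. So H_2 ≅ 0.

H_0 ≅ Z,  H_1 ≅ Z,  H_2 = 0.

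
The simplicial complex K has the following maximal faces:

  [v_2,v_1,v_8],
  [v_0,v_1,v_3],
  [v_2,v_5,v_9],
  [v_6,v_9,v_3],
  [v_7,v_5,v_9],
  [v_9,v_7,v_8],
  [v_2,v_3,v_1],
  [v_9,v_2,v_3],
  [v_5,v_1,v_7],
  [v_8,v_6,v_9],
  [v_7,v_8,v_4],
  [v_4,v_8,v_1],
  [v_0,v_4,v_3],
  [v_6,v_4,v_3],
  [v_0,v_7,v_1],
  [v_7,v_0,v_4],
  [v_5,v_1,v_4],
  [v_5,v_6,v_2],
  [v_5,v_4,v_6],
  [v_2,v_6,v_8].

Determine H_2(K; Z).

H_2 ≅ 0.

K has 10 vertices, 30 edges, 20 triangles.
rank ∂_2 = 20, rank ∂_3 = 0 ⇒ b_2 = 20 − 20 − 0 = 0. So H_2 = 0.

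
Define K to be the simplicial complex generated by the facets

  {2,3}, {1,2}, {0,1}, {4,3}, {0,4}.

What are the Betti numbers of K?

b_0 = 1, b_1 = 1.

Take the total order 0 < 1 < 2 < 3 < 4 on the vertex set. Then K (dimension 1) consists of the simplices:

  0-simplices (5): [0], [1], [2], [3], [4]
  1-simplices (5): [0,1], [0,4], [1,2], [2,3], [3,4]

so the chain groups are C_0 ≅ Z^5, C_1 ≅ Z^5.

∂_1: C_1 → C_0 is given by ∂[p,q] = [q] − [p]. For instance
  ∂[3,4] = [4] − [3].
As a 5×5 matrix over Z this has rank 4, with invariant factors (1,1,1,1).

Reading off H_k = ker ∂_k / im ∂_{k+1}:

  H_0: rank C_0 − rank ∂_1 = 5 − 4 = 1, and the invariant factors of ∂_1 are all 1, so H_0 ≅ Z.
  H_1: rank ker ∂_1 − rank ∂_2 = (5 − 4) − 0 = 1, and there is no ∂_2, so H_1 ≅ Z.

Hence the Betti numbers are b_0 = 1, b_1 = 1.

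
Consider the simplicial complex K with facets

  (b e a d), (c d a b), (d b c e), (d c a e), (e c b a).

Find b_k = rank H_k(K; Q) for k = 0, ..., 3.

Order the vertices as a < b < c < d < e. Listing each simplex with vertices in this order, K has dimension 3 with simplices:

  0-simplices (5): a, b, c, d, e
  1-simplices (10): ab, ac, ad, ae, bc, bd, be, cd, ce, de
  2-simplices (10): abc, abd, abe, acd, ace, ade, bcd, bce, bde, cde
  3-simplices (5): abcd, abce, abde, acde, bcde

so the chain groups are C_0 ≅ Z^5, C_1 ≅ Z^10, C_2 ≅ Z^10, C_3 ≅ Z^5.

∂_1: C_1 → C_0 sends each edge [p,q] (with p < q) to q − p. For instance
  ∂ad = d − a.
As a 5×10 matrix over Z this has rank 4, with invariant factors (1,1,1,1).

Boundary ∂_2: C_2 → C_1 sends each 2-simplex [p,q,r] to [q,r] − [p,r] + [p,q]. For instance
  ∂abe = be − ae + ab,
  ∂bcd = cd − bd + bc.
As a 10×10 matrix over Z this has rank 6, with invariant factors (1,1,1,1,1,1).

The boundary map ∂_3: C_3 → C_2 sends each 3-simplex σ to the alternating sum Σ_i (−1)^i (σ with its i-th vertex removed). For instance
  ∂bcde = cde − bde + bce − bcd,
  ∂abde = bde − ade + abe − abd.
As a 10×5 matrix over Z this has rank 4, with invariant factors (1,1,1,1).

Now H_k = ker ∂_k / im ∂_{k+1}, so:

  H_0: rank C_0 − rank ∂_1 = 5 − 4 = 1, and the invariant factors of ∂_1 are all 1, so H_0 = Z.
  H_1: rank ker ∂_1 − rank ∂_2 = (10 − 4) − 6 = 0, and the invariant factors of ∂_2 are all 1, so H_1 = 0.
  H_2: rank ker ∂_2 − rank ∂_3 = (10 − 6) − 4 = 0, and the invariant factors of ∂_3 are all 1, so H_2 = 0.
  H_3: rank ker ∂_3 − rank ∂_4 = (5 − 4) − 0 = 1, and there is no ∂_4, so H_3 = Z.

(K is a triangulation of the 3-sphere S^3.)

Hence the Betti numbers are b_0 = 1, b_1 = 0, b_2 = 0, b_3 = 1.

b_0 = 1, b_1 = 0, b_2 = 0, b_3 = 1.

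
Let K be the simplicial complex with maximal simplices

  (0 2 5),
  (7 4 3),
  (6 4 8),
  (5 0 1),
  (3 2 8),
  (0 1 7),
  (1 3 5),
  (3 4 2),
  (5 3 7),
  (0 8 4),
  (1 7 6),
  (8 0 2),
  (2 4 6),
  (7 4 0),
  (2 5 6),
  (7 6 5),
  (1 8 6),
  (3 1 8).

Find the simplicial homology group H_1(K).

H_1 ≅ Z ⊕ Z_2.

We work with the vertex ordering 0 < 1 < 2 < 3 < 4 < 5 < 6 < 7 < 8. The simplices of K, each written with vertices in increasing order, are:

  0-simplices (9): [0], [1], [2], [3], [4], [5], [6], [7], [8]
  1-simplices (27): (27 of them)
  2-simplices (18): [0,1,5], [0,1,7], [0,2,5], [0,2,8], [0,4,7], [0,4,8], [1,3,5], [1,3,8], [1,6,7], [1,6,8], [2,3,4], [2,3,8], [2,4,6], [2,5,6], [3,4,7], [3,5,7], [4,6,8], [5,6,7]

giving chain groups C_0 ≅ Z^9, C_1 ≅ Z^27, C_2 ≅ Z^18.

The boundary map ∂_1: C_1 → C_0 is given by ∂[p,q] = [q] − [p].
The resulting 9×27 matrix has rank 8, and its Smith normal form has invariant factors (1,1,1,1,1,1,1,1).

∂_2: C_2 → C_1 sends each 2-simplex [p,q,r] to [q,r] − [p,r] + [p,q]. For instance
  ∂[2,3,4] = [3,4] − [2,4] + [2,3],
  ∂[0,1,5] = [1,5] − [0,5] + [0,1].
The resulting 27×18 matrix has rank 18, and its Smith normal form has invariant factors (1,1,1,1,1,1,1,1,1,1,1,1,1,1,1,1,1,2).

Reading off H_k = ker ∂_k / im ∂_{k+1}:

  H_1: rank ker ∂_1 − rank ∂_2 = (27 − 8) − 18 = 1, and ∂_2 has invariant factor 2 > 1, so H_1 = Z ⊕ Z_2.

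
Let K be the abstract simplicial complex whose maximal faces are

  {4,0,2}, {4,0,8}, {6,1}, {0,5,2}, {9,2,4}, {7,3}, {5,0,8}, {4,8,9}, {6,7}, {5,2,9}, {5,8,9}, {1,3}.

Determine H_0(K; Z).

Order the vertices as 0 < 1 < 2 < 3 < 4 < 5 < 6 < 7 < 8 < 9. Listing each simplex with vertices in this order, K has dimension 2 with simplices:

  0-simplices (10): [0], [1], [2], [3], [4], [5], [6], [7], [8], [9]
  1-simplices (16): [0,2], [0,4], [0,5], [0,8], [1,3], [1,6], [2,4], [2,5], [2,9], [3,7], [4,8], [4,9], [5,8], [5,9], [6,7], [8,9]
  2-simplices (8): [0,2,4], [0,2,5], [0,4,8], [0,5,8], [2,4,9], [2,5,9], [4,8,9], [5,8,9]

giving chain groups C_0 ≅ Z^10, C_1 ≅ Z^16, C_2 ≅ Z^8.

Boundary ∂_1: C_1 → C_0 sends each edge [p,q] (with p < q) to q − p.
This gives a 10×16 integer matrix of rank 8; reducing to Smith normal form yields diagonal entries (1,1,1,1,1,1,1,1).

Boundary ∂_2: C_2 → C_1 sends each 2-simplex [p,q,r] to [q,r] − [p,r] + [p,q]. For instance
  ∂[2,5,9] = [5,9] − [2,9] + [2,5],
  ∂[2,4,9] = [4,9] − [2,9] + [2,4].
The resulting 16×8 matrix has rank 7, and its Smith normal form has invariant factors (1,1,1,1,1,1,1).

Reading off H_k = ker ∂_k / im ∂_{k+1}:

  H_0: rank C_0 − rank ∂_1 = 10 − 8 = 2, and the invariant factors of ∂_1 are all 1, so H_0 ≅ Z^2.

H_0 ≅ Z^2.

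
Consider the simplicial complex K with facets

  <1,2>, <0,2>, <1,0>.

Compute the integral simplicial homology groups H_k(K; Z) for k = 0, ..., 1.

H_0 = Z,  H_1 = Z.

We work with the vertex ordering 0 < 1 < 2. The simplices of K, each written with vertices in increasing order, are:

  0-simplices (3): [0], [1], [2]
  1-simplices (3): [0,1], [0,2], [1,2]

Hence C_0 ≅ Z^3, C_1 ≅ Z^3.

∂_1: C_1 → C_0 sends each edge [p,q] (with p < q) to q − p. For instance
  ∂[0,1] = [1] − [0].
This gives a 3×3 integer matrix of rank 2; reducing to Smith normal form yields diagonal entries (1,1).

Now H_k = ker ∂_k / im ∂_{k+1}, so:

  H_0: rank C_0 − rank ∂_1 = 3 − 2 = 1, and the invariant factors of ∂_1 are all 1, so H_0 = Z.
  H_1: rank ker ∂_1 − rank ∂_2 = (3 − 2) − 0 = 1, and there is no ∂_2, so H_1 = Z.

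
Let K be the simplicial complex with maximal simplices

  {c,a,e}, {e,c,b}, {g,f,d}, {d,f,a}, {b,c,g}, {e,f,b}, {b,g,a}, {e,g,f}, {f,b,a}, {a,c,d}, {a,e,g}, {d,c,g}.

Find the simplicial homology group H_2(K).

H_2 ≅ 0.

K has 7 vertices, 18 edges, 12 triangles.
rank ∂_2 = 12, rank ∂_3 = 0 ⇒ b_2 = 12 − 12 − 0 = 0. So H_2 = 0.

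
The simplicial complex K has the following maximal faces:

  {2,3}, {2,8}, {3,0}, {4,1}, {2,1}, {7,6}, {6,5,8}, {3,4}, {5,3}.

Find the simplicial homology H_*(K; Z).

We work with the vertex ordering 0 < 1 < 2 < 3 < 4 < 5 < 6 < 7 < 8. The simplices of K, each written with vertices in increasing order, are:

  0-simplices (9): [0], [1], [2], [3], [4], [5], [6], [7], [8]
  1-simplices (11): [0,3], [1,2], [1,4], [2,3], [2,8], [3,4], [3,5], [5,6], [5,8], [6,7], [6,8]
  2-simplices (1): [5,6,8]

so the chain groups are C_0 ≅ Z^9, C_1 ≅ Z^11, C_2 ≅ Z^1.

The boundary map ∂_1: C_1 → C_0 sends each edge [p,q] (with p < q) to q − p.
This gives a 9×11 integer matrix of rank 8; reducing to Smith normal form yields diagonal entries (1,1,1,1,1,1,1,1).

The boundary map ∂_2: C_2 → C_1 acts by ∂[p,q,r] = [q,r] − [p,r] + [p,q]. For instance
  ∂[5,6,8] = [6,8] − [5,8] + [5,6].
The resulting 11×1 matrix has rank 1, and its Smith normal form has invariant factors (1).

Now H_k = ker ∂_k / im ∂_{k+1}, so:

  H_0: rank C_0 − rank ∂_1 = 9 − 8 = 1, and the invariant factors of ∂_1 are all 1, so H_0 ≅ Z.
  H_1: rank ker ∂_1 − rank ∂_2 = (11 − 8) − 1 = 2, and the invariant factors of ∂_2 are all 1, so H_1 ≅ Z^2.
  H_2: rank ker ∂_2 − rank ∂_3 = (1 − 1) − 0 = 0, and there is no ∂_3, so H_2 ≅ 0.

H_0 = Z,  H_1 = Z^2,  H_2 = 0.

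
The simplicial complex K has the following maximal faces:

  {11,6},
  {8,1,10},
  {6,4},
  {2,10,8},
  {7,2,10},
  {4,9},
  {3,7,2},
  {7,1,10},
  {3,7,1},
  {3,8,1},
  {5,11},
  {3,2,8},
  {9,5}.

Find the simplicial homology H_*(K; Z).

H_0 ≅ Z^2,  H_1 ≅ Z,  H_2 ≅ Z.

Fix the vertex order 1 < 2 < 3 < 4 < 5 < 6 < 7 < 8 < 9 < 10 < 11 and write every simplex with vertices in increasing order. Then dim K = 2 and the simplices of K are:

  0-simplices (11): [1], [2], [3], [4], [5], [6], [7], [8], [9], [10], [11]
  1-simplices (17): [1,3], [1,7], [1,8], [1,10], [2,3], [2,7], [2,8], [2,10], [3,7], [3,8], [4,6], [4,9], [5,9], [5,11], [6,11], [7,10], [8,10]
  2-simplices (8): [1,3,7], [1,3,8], [1,7,10], [1,8,10], [2,3,7], [2,3,8], [2,7,10], [2,8,10]

so the chain groups are C_0 ≅ Z^11, C_1 ≅ Z^17, C_2 ≅ Z^8.

∂_1: C_1 → C_0 maps an edge to its endpoints' difference, ∂[p,q] = q − p.
This gives a 11×17 integer matrix of rank 9; reducing to Smith normal form yields diagonal entries (1,1,1,1,1,1,1,1,1).

∂_2: C_2 → C_1 sends each 2-simplex [p,q,r] to [q,r] − [p,r] + [p,q]. For instance
  ∂[1,3,7] = [3,7] − [1,7] + [1,3],
  ∂[2,7,10] = [7,10] − [2,10] + [2,7].
The 17×8 boundary matrix has rank 7 and Smith normal form diag(1,1,1,1,1,1,1).

From H_k ≅ ker(∂_k) / im(∂_{k+1}) we obtain:

  H_0: rank C_0 − rank ∂_1 = 11 − 9 = 2, and the invariant factors of ∂_1 are all 1, so H_0 ≅ Z^2.
  H_1: rank ker ∂_1 − rank ∂_2 = (17 − 9) − 7 = 1, and the invariant factors of ∂_2 are all 1, so H_1 ≅ Z.
  H_2: rank ker ∂_2 − rank ∂_3 = (8 − 7) − 0 = 1, and there is no ∂_3, so H_2 ≅ Z.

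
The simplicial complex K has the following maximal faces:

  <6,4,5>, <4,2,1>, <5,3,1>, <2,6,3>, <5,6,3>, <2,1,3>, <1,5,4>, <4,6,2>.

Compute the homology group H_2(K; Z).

We work with the vertex ordering 1 < 2 < 3 < 4 < 5 < 6. The simplices of K, each written with vertices in increasing order, are:

  0-simplices (6): [1], [2], [3], [4], [5], [6]
  1-simplices (12): [1,2], [1,3], [1,4], [1,5], [2,3], [2,4], [2,6], [3,5], [3,6], [4,5], [4,6], [5,6]
  2-simplices (8): [1,2,3], [1,2,4], [1,3,5], [1,4,5], [2,3,6], [2,4,6], [3,5,6], [4,5,6]

so the chain groups are C_0 ≅ Z^6, C_1 ≅ Z^12, C_2 ≅ Z^8.

The boundary map ∂_1: C_1 → C_0 sends each edge [p,q] (with p < q) to q − p.
As a 6×12 matrix over Z this has rank 5, with invariant factors (1,1,1,1,1).

Boundary ∂_2: C_2 → C_1 acts by ∂[p,q,r] = [q,r] − [p,r] + [p,q]. For instance
  ∂[1,2,3] = [2,3] − [1,3] + [1,2],
  ∂[1,4,5] = [4,5] − [1,5] + [1,4].
This gives a 12×8 integer matrix of rank 7; reducing to Smith normal form yields diagonal entries (1,1,1,1,1,1,1).

Reading off H_k = ker ∂_k / im ∂_{k+1}:

  H_2: rank ker ∂_2 − rank ∂_3 = (8 − 7) − 0 = 1, and there is no ∂_3, so H_2 = Z.

(K is a triangulation of the 2-sphere S^2.)

H_2 ≅ Z.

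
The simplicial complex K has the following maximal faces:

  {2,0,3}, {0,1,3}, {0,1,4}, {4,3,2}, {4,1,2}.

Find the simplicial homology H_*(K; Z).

H_0 = Z,  H_1 = Z,  H_2 = 0.

K has 5 vertices, 10 edges, 5 triangles.
rank ∂_0 = 0, rank ∂_1 = 4 ⇒ b_0 = 5 − 0 − 4 = 1; all invariant factors of ∂_1 are 1 so no torsion. So H_0 = Z.
rank ∂_1 = 4, rank ∂_2 = 5 ⇒ b_1 = 10 − 4 − 5 = 1; all invariant factors of ∂_2 are 1 so no torsion. So H_1 = Z.
rank ∂_2 = 5, rank ∂_3 = 0 ⇒ b_2 = 5 − 5 − 0 = 0. So H_2 = 0.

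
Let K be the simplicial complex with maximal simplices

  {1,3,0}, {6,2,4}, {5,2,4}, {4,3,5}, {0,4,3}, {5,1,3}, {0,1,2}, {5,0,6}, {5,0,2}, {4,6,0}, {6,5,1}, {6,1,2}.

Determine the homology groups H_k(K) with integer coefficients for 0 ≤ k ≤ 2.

H_0 = Z,  H_1 = Z_2,  H_2 = 0.

Order the vertices as 0 < 1 < 2 < 3 < 4 < 5 < 6. Listing each simplex with vertices in this order, K has dimension 2 with simplices:

  0-simplices (7): [0], [1], [2], [3], [4], [5], [6]
  1-simplices (18): [0,1], [0,2], [0,3], [0,4], [0,5], [0,6], [1,2], [1,3], [1,5], [1,6], [2,4], [2,5], [2,6], [3,4], [3,5], [4,5], [4,6], [5,6]
  2-simplices (12): [0,1,2], [0,1,3], [0,2,5], [0,3,4], [0,4,6], [0,5,6], [1,2,6], [1,3,5], [1,5,6], [2,4,5], [2,4,6], [3,4,5]

giving chain groups C_0 ≅ Z^7, C_1 ≅ Z^18, C_2 ≅ Z^12.

∂_1: C_1 → C_0 sends each edge [p,q] (with p < q) to q − p.
The 7×18 boundary matrix has rank 6 and Smith normal form diag(1,1,1,1,1,1).

∂_2: C_2 → C_1 acts by ∂[p,q,r] = [q,r] − [p,r] + [p,q]. For instance
  ∂[0,3,4] = [3,4] − [0,4] + [0,3],
  ∂[0,1,3] = [1,3] − [0,3] + [0,1].
As a 18×12 matrix over Z this has rank 12, with invariant factors (1,1,1,1,1,1,1,1,1,1,1,2).

Now H_k = ker ∂_k / im ∂_{k+1}, so:

  H_0: rank C_0 − rank ∂_1 = 7 − 6 = 1, and the invariant factors of ∂_1 are all 1, so H_0 = Z.
  H_1: rank ker ∂_1 − rank ∂_2 = (18 − 6) − 12 = 0, and ∂_2 has invariant factor 2 > 1, so H_1 = Z_2.
  H_2: rank ker ∂_2 − rank ∂_3 = (12 − 12) − 0 = 0, and there is no ∂_3, so H_2 = 0.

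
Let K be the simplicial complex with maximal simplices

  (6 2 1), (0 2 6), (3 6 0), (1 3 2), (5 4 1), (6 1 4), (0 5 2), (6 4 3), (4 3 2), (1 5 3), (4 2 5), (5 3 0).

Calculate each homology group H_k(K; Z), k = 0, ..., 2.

Fix the vertex order 0 < 1 < 2 < 3 < 4 < 5 < 6 and write every simplex with vertices in increasing order. Then dim K = 2 and the simplices of K are:

  0-simplices (7): [0], [1], [2], [3], [4], [5], [6]
  1-simplices (18): [0,2], [0,3], [0,5], [0,6], [1,2], [1,3], [1,4], [1,5], [1,6], [2,3], [2,4], [2,5], [2,6], [3,4], [3,5], [3,6], [4,5], [4,6]
  2-simplices (12): [0,2,5], [0,2,6], [0,3,5], [0,3,6], [1,2,3], [1,2,6], [1,3,5], [1,4,5], [1,4,6], [2,3,4], [2,4,5], [3,4,6]

giving chain groups C_0 ≅ Z^7, C_1 ≅ Z^18, C_2 ≅ Z^12.

∂_1: C_1 → C_0 maps an edge to its endpoints' difference, ∂[p,q] = q − p. For instance
  ∂[4,5] = [5] − [4].
As a 7×18 matrix over Z this has rank 6, with invariant factors (1,1,1,1,1,1).

∂_2: C_2 → C_1 maps a triangle to the signed sum of its edges. For instance
  ∂[2,4,5] = [4,5] − [2,5] + [2,4],
  ∂[0,3,5] = [3,5] − [0,5] + [0,3].
The resulting 18×12 matrix has rank 12, and its Smith normal form has invariant factors (1,1,1,1,1,1,1,1,1,1,1,2).

Now H_k = ker ∂_k / im ∂_{k+1}, so:

  H_0: rank C_0 − rank ∂_1 = 7 − 6 = 1, and the invariant factors of ∂_1 are all 1, so H_0 ≅ Z.
  H_1: rank ker ∂_1 − rank ∂_2 = (18 − 6) − 12 = 0, and ∂_2 has invariant factor 2 > 1, so H_1 ≅ Z/2.
  H_2: rank ker ∂_2 − rank ∂_3 = (12 − 12) − 0 = 0, and there is no ∂_3, so H_2 ≅ 0.

(K is a triangulation of the real projective plane RP^2.)

H_0 = Z,  H_1 = Z/2,  H_2 = 0.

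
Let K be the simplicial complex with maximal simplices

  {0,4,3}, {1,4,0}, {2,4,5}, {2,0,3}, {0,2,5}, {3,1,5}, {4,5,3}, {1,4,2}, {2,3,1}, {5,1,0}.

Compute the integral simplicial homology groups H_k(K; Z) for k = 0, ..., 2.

H_0 ≅ Z,  H_1 ≅ Z/2,  H_2 = 0.

Take the total order 0 < 1 < 2 < 3 < 4 < 5 on the vertex set. Then K (dimension 2) consists of the simplices:

  0-simplices (6): [0], [1], [2], [3], [4], [5]
  1-simplices (15): [0,1], [0,2], [0,3], [0,4], [0,5], [1,2], [1,3], [1,4], [1,5], [2,3], [2,4], [2,5], [3,4], [3,5], [4,5]
  2-simplices (10): [0,1,4], [0,1,5], [0,2,3], [0,2,5], [0,3,4], [1,2,3], [1,2,4], [1,3,5], [2,4,5], [3,4,5]

Hence C_0 ≅ Z^6, C_1 ≅ Z^15, C_2 ≅ Z^10.

∂_1: C_1 → C_0 maps an edge to its endpoints' difference, ∂[p,q] = q − p. For instance
  ∂[3,5] = [5] − [3].
The resulting 6×15 matrix has rank 5, and its Smith normal form has invariant factors (1,1,1,1,1).

Boundary ∂_2: C_2 → C_1 acts by ∂[p,q,r] = [q,r] − [p,r] + [p,q]. For instance
  ∂[1,2,3] = [2,3] − [1,3] + [1,2],
  ∂[1,3,5] = [3,5] − [1,5] + [1,3].
This gives a 15×10 integer matrix of rank 10; reducing to Smith normal form yields diagonal entries (1,1,1,1,1,1,1,1,1,2).

Reading off H_k = ker ∂_k / im ∂_{k+1}:

  H_0: rank C_0 − rank ∂_1 = 6 − 5 = 1, and the invariant factors of ∂_1 are all 1, so H_0 ≅ Z.
  H_1: rank ker ∂_1 − rank ∂_2 = (15 − 5) − 10 = 0, and ∂_2 has invariant factor 2 > 1, so H_1 ≅ Z/2.
  H_2: rank ker ∂_2 − rank ∂_3 = (10 − 10) − 0 = 0, and there is no ∂_3, so H_2 ≅ 0.

(K is a triangulation of the real projective plane RP^2.)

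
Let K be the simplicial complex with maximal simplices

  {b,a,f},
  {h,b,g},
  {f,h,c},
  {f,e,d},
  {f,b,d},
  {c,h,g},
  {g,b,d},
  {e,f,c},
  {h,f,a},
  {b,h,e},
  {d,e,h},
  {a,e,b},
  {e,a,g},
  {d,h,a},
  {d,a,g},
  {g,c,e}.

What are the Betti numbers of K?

b_0 = 1, b_1 = 2, b_2 = 1.

Fix the vertex order a < b < c < d < e < f < g < h and write every simplex with vertices in increasing order. Then dim K = 2 and the simplices of K are:

  0-simplices (8): a, b, c, d, e, f, g, h
  1-simplices (24): ab, ad, ae, af, ag, ah, bd, be, bf, bg, bh, ce, cf, cg, ch, de, df, dg, dh, ef, eg, eh, fh, gh
  2-simplices (16): abe, abf, adg, adh, aeg, afh, bdf, bdg, beh, bgh, cef, ceg, cfh, cgh, def, deh

so the chain groups are C_0 ≅ Z^8, C_1 ≅ Z^24, C_2 ≅ Z^16.

Boundary ∂_1: C_1 → C_0 is given by ∂[p,q] = [q] − [p]. For instance
  ∂eg = g − e.
As a 8×24 matrix over Z this has rank 7, with invariant factors (1,1,1,1,1,1,1).

Boundary ∂_2: C_2 → C_1 sends each 2-simplex [p,q,r] to [q,r] − [p,r] + [p,q]. For instance
  ∂bdf = df − bf + bd,
  ∂abf = bf − af + ab.
This gives a 24×16 integer matrix of rank 15; reducing to Smith normal form yields diagonal entries (1,1,1,1,1,1,1,1,1,1,1,1,1,1,1).

Reading off H_k = ker ∂_k / im ∂_{k+1}:

  H_0: rank C_0 − rank ∂_1 = 8 − 7 = 1, and the invariant factors of ∂_1 are all 1, so H_0 ≅ Z.
  H_1: rank ker ∂_1 − rank ∂_2 = (24 − 7) − 15 = 2, and the invariant factors of ∂_2 are all 1, so H_1 ≅ Z^2.
  H_2: rank ker ∂_2 − rank ∂_3 = (16 − 15) − 0 = 1, and there is no ∂_3, so H_2 ≅ Z.

Hence the Betti numbers are b_0 = 1, b_1 = 2, b_2 = 1.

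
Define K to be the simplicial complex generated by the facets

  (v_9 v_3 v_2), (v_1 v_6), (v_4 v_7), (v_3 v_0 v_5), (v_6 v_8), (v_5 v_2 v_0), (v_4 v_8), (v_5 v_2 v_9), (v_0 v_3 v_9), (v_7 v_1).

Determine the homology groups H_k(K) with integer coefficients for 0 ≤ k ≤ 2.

We work with the vertex ordering v_0 < v_1 < v_2 < v_3 < v_4 < v_5 < v_6 < v_7 < v_8 < v_9. The simplices of K, each written with vertices in increasing order, are:

  0-simplices (10): [v_0], [v_1], [v_2], [v_3], [v_4], [v_5], [v_6], [v_7], [v_8], [v_9]
  1-simplices (15): (15 of them)
  2-simplices (5): [v_0,v_2,v_5], [v_0,v_3,v_5], [v_0,v_3,v_9], [v_2,v_3,v_9], [v_2,v_5,v_9]

giving chain groups C_0 ≅ Z^10, C_1 ≅ Z^15, C_2 ≅ Z^5.

Boundary ∂_1: C_1 → C_0 sends each edge [p,q] (with p < q) to q − p. For instance
  ∂[v_1,v_7] = [v_7] − [v_1].
As a 10×15 matrix over Z this has rank 8, with invariant factors (1,1,1,1,1,1,1,1).

∂_2: C_2 → C_1 acts by ∂[p,q,r] = [q,r] − [p,r] + [p,q]. For instance
  ∂[v_0,v_3,v_9] = [v_3,v_9] − [v_0,v_9] + [v_0,v_3],
  ∂[v_2,v_5,v_9] = [v_5,v_9] − [v_2,v_9] + [v_2,v_5].
The resulting 15×5 matrix has rank 5, and its Smith normal form has invariant factors (1,1,1,1,1).

Reading off H_k = ker ∂_k / im ∂_{k+1}:

  H_0: rank C_0 − rank ∂_1 = 10 − 8 = 2, and the invariant factors of ∂_1 are all 1, so H_0 ≅ Z^2.
  H_1: rank ker ∂_1 − rank ∂_2 = (15 − 8) − 5 = 2, and the invariant factors of ∂_2 are all 1, so H_1 ≅ Z^2.
  H_2: rank ker ∂_2 − rank ∂_3 = (5 − 5) − 0 = 0, and there is no ∂_3, so H_2 ≅ 0.

H_0 ≅ Z^2,  H_1 ≅ Z^2,  H_2 = 0.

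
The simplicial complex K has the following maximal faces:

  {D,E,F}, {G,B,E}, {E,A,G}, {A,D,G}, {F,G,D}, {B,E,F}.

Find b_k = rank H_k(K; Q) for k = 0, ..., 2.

We work with the vertex ordering A < B < D < E < F < G. The simplices of K, each written with vertices in increasing order, are:

  0-simplices (6): A, B, D, E, F, G
  1-simplices (12): AD, AE, AG, BE, BF, BG, DE, DF, DG, EF, EG, FG
  2-simplices (6): ADG, AEG, BEF, BEG, DEF, DFG

giving chain groups C_0 ≅ Z^6, C_1 ≅ Z^12, C_2 ≅ Z^6.

The boundary map ∂_1: C_1 → C_0 sends each edge [p,q] (with p < q) to q − p. For instance
  ∂DG = G − D.
The 6×12 boundary matrix has rank 5 and Smith normal form diag(1,1,1,1,1).

The boundary map ∂_2: C_2 → C_1 sends each 2-simplex [p,q,r] to [q,r] − [p,r] + [p,q]. For instance
  ∂BEF = EF − BF + BE,
  ∂BEG = EG − BG + BE.
The resulting 12×6 matrix has rank 6, and its Smith normal form has invariant factors (1,1,1,1,1,1).

From H_k ≅ ker(∂_k) / im(∂_{k+1}) we obtain:

  H_0: rank C_0 − rank ∂_1 = 6 − 5 = 1, and the invariant factors of ∂_1 are all 1, so H_0 = Z.
  H_1: rank ker ∂_1 − rank ∂_2 = (12 − 5) − 6 = 1, and the invariant factors of ∂_2 are all 1, so H_1 = Z.
  H_2: rank ker ∂_2 − rank ∂_3 = (6 − 6) − 0 = 0, and there is no ∂_3, so H_2 = 0.

As a check, the Euler characteristic is 6 − 12 + 6 = 0, which agrees with 1 − 1 + 0 = 0.
(K is a triangulation of the cylinder S^1 x I.)

Hence the Betti numbers are b_0 = 1, b_1 = 1, b_2 = 0.

b_0 = 1, b_1 = 1, b_2 = 0.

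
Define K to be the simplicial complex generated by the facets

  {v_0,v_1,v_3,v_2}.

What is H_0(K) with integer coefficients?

H_0 = Z.

Take the total order v_0 < v_1 < v_2 < v_3 on the vertex set. Then K (dimension 3) consists of the simplices:

  0-simplices (4): [v_0], [v_1], [v_2], [v_3]
  1-simplices (6): [v_0,v_1], [v_0,v_2], [v_0,v_3], [v_1,v_2], [v_1,v_3], [v_2,v_3]
  2-simplices (4): [v_0,v_1,v_2], [v_0,v_1,v_3], [v_0,v_2,v_3], [v_1,v_2,v_3]
  3-simplices (1): [v_0,v_1,v_2,v_3]

giving chain groups C_0 ≅ Z^4, C_1 ≅ Z^6, C_2 ≅ Z^4, C_3 ≅ Z^1.

The boundary map ∂_1: C_1 → C_0 sends each edge [p,q] (with p < q) to q − p.
As a 4×6 matrix over Z this has rank 3, with invariant factors (1,1,1).

∂_2: C_2 → C_1 sends each 2-simplex [p,q,r] to [q,r] − [p,r] + [p,q]. For instance
  ∂[v_0,v_1,v_3] = [v_1,v_3] − [v_0,v_3] + [v_0,v_1],
  ∂[v_0,v_1,v_2] = [v_1,v_2] − [v_0,v_2] + [v_0,v_1].
As a 6×4 matrix over Z this has rank 3, with invariant factors (1,1,1).

∂_3: C_3 → C_2 sends each 3-simplex σ to the alternating sum Σ_i (−1)^i (σ with its i-th vertex removed). For instance
  ∂[v_0,v_1,v_2,v_3] = [v_1,v_2,v_3] − [v_0,v_2,v_3] + [v_0,v_1,v_3] − [v_0,v_1,v_2].
This gives a 4×1 integer matrix of rank 1; reducing to Smith normal form yields diagonal entries (1).

From H_k ≅ ker(∂_k) / im(∂_{k+1}) we obtain:

  H_0: rank C_0 − rank ∂_1 = 4 − 3 = 1, and the invariant factors of ∂_1 are all 1, so H_0 ≅ Z.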